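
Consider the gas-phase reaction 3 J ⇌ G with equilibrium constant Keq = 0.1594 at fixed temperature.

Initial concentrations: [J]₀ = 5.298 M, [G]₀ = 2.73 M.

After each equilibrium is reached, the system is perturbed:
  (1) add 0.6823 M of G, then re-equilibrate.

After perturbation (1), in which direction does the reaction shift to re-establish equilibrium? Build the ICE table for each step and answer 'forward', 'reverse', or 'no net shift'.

Q₀ = 0.01836 vs Keq = 0.1594 ⇒ Q<K, forward
Step 1:
                   J          G
  Initial      5.298       2.73
  Change      -2.483     0.8275
  Equil        2.815      3.558
  solve Keq expr → x = 0.8275; check Q = 0.1594
Then add 0.6823 M of G.
Step 2:
                   J          G
  Initial      2.815       4.24
  Change      0.1572   -0.05241
  Equil        2.973      4.187
  solve Keq expr → x = -0.05241; check Q = 0.1594

Direction: reverse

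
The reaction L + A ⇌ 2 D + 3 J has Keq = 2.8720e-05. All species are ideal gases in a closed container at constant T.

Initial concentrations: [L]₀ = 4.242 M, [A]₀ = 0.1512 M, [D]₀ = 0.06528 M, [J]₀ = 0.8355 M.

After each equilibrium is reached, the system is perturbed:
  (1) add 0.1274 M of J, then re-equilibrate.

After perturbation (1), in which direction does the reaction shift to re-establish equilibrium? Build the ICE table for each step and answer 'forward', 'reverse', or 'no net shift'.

Direction: reverse

Q₀ = 0.003875 vs Keq = 2.8720e-05 ⇒ Q>K, reverse
Step 1:
                  L         A         D         J
  Initial     4.242    0.1512   0.06528    0.8355
  Change    0.02901   0.02901  -0.05802  -0.08703
  Equil       4.271    0.1802  0.007261    0.7485
  solve Keq expr → x = -0.02901; check Q = 2.8720e-05
Then add 0.1274 M of J.
Step 2:
                  L         A         D         J
  Initial     4.271    0.1802  0.007261    0.8759
  Change  7.4533e-04 7.4533e-04 -0.001491 -0.002236
  Equil       4.272     0.181   0.00577    0.8736
  solve Keq expr → x = -7.4533e-04; check Q = 2.8720e-05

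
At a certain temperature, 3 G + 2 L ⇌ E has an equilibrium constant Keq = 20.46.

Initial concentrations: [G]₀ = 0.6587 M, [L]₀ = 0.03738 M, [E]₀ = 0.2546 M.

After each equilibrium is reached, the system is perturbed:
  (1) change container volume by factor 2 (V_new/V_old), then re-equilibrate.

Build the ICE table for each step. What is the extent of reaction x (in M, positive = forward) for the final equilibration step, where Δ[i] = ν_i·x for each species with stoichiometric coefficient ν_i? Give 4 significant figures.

x = -0.03922 M

Q₀ = 637.6 vs Keq = 20.46 ⇒ Q>K, reverse
Step 1:
                  G         L         E
  Initial    0.6587   0.03738    0.2546
  Change     0.1501    0.1001  -0.05004
  Equil      0.8088    0.1375    0.2046
  solve Keq expr → x = -0.05004; check Q = 20.46
Then change container volume by factor 2 (V_new/V_old).
Step 2:
                  G         L         E
  Initial    0.4044   0.06873    0.1023
  Change     0.1177   0.07844  -0.03922
  Equil      0.5221    0.1472   0.06306
  solve Keq expr → x = -0.03922; check Q = 20.46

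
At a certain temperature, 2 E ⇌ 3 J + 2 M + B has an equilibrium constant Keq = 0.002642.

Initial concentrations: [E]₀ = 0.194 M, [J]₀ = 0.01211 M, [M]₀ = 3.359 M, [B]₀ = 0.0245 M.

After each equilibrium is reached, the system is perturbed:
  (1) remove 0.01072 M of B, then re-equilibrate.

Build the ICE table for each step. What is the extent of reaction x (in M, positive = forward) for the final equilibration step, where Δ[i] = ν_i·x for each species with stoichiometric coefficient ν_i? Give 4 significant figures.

Q₀ = 1.3044e-05 vs Keq = 0.002642 ⇒ Q<K, forward
Step 1:
                   E          J          M          B
  I            0.194    0.01211      3.359     0.0245
  C         -0.02837    0.04255    0.02837    0.01418
  E           0.1656    0.05466      3.387    0.03868
  solve Keq expr → x = 0.01418; check Q = 0.002642
Then remove 0.01072 M of B.
Step 2:
                   E          J          M          B
  I           0.1656    0.05466      3.387    0.02796
  C        -0.002968   0.004452   0.002968   0.001484
  E           0.1627    0.05911       3.39    0.02945
  solve Keq expr → x = 0.001484; check Q = 0.002642

x = 0.001484 M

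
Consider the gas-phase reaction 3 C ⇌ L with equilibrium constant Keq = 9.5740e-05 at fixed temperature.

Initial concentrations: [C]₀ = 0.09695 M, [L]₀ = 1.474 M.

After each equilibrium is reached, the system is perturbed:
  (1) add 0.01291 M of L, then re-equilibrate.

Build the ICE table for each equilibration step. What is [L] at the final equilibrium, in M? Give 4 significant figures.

[L]_eq = 0.008906 M

Q₀ = 1618 vs Keq = 9.5740e-05 ⇒ Q>K, reverse
Step 1:
                    C           L
  I           0.09695       1.474
  C             4.396      -1.465
  E             4.493    0.008683
  solve Keq expr → x = -1.465; check Q = 9.5740e-05
Then add 0.01291 M of L.
Step 2:
                    C           L
  I             4.493     0.02159
  C           0.03806    -0.01269
  E             4.531    0.008906
  solve Keq expr → x = -0.01269; check Q = 9.5740e-05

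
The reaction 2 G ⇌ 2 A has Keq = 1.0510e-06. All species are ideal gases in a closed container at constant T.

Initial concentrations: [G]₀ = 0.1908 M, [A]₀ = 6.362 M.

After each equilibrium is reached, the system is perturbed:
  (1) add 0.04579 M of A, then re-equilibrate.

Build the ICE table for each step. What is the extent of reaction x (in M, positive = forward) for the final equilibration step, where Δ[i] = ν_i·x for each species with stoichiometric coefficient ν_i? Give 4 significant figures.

Q₀ = 1112 vs Keq = 1.0510e-06 ⇒ Q>K, reverse
Step 1:
                    G           A
  I            0.1908       6.362
  C             6.355      -6.355
  E             6.546    0.006711
  solve Keq expr → x = -3.178; check Q = 1.0510e-06
Then add 0.04579 M of A.
Step 2:
                    G           A
  I             6.546      0.0525
  C           0.04574    -0.04574
  E             6.592    0.006758
  solve Keq expr → x = -0.02287; check Q = 1.0510e-06

x = -0.02287 M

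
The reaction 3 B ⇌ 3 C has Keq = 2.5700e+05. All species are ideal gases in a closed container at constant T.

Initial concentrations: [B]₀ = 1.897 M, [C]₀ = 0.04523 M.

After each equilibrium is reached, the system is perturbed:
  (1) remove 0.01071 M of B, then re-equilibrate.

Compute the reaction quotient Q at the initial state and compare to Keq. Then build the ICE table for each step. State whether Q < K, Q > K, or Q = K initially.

Q₀ = 1.3554e-05; Q < K (proceeds forward)

Q₀ = 1.3554e-05 vs Keq = 2.5700e+05 ⇒ Q<K, forward
Step 1:
                  B         C
  I           1.897   0.04523
  C          -1.867     1.867
  E         0.03008     1.912
  solve Keq expr → x = 0.6223; check Q = 2.5700e+05
Then remove 0.01071 M of B.
Step 2:
                  B         C
  I         0.01937     1.912
  C         0.01054  -0.01054
  E         0.02991     1.902
  solve Keq expr → x = -0.003515; check Q = 2.5700e+05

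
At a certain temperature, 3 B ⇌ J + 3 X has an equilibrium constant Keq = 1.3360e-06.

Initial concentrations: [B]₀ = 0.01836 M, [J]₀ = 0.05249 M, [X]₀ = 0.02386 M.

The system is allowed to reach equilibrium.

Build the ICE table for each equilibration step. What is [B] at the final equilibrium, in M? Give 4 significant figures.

[B]_eq = 0.04095 M

Q₀ = 0.1152 vs Keq = 1.3360e-06 ⇒ Q>K, reverse
Step 1:
                   B          J          X
  init       0.01836    0.05249    0.02386
  Δ          0.02259  -0.007531   -0.02259
  eq         0.04095    0.04496   0.001268
  solve Keq expr → x = -0.007531; check Q = 1.3360e-06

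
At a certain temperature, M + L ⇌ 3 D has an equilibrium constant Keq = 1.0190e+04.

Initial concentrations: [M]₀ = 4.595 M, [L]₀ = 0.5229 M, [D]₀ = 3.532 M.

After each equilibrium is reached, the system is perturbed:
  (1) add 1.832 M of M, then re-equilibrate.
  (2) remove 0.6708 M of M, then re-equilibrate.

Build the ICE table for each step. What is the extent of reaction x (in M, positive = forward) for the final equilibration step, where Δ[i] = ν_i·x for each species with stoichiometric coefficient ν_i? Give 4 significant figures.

x = -2.8006e-04 M

Q₀ = 18.34 vs Keq = 1.0190e+04 ⇒ Q<K, forward
Step 1:
                  M         L         D
  init        4.595    0.5229     3.532
  Δ         -0.5197   -0.5197     1.559
  eq          4.075  0.003178     5.091
  solve Keq expr → x = 0.5197; check Q = 1.0190e+04
Then add 1.832 M of M.
Step 2:
                  M         L         D
  init        5.907  0.003178     5.091
  Δ       -9.8133e-04 -9.8133e-04  0.002944
  eq          5.906  0.002196     5.094
  solve Keq expr → x = 9.8133e-04; check Q = 1.0190e+04
Then remove 0.6708 M of M.
Step 3:
                  M         L         D
  init        5.235  0.002196     5.094
  Δ       2.8006e-04 2.8006e-04 -8.4018e-04
  eq          5.236  0.002476     5.093
  solve Keq expr → x = -2.8006e-04; check Q = 1.0190e+04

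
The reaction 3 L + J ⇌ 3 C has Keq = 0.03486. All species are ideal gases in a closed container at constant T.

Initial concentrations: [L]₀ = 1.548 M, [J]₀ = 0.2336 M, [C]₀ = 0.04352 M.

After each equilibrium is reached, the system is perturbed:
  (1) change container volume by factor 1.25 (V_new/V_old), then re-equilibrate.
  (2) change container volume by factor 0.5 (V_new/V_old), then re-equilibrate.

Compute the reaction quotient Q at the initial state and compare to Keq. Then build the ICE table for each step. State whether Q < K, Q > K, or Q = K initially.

Q₀ = 9.5122e-05; Q < K (proceeds forward)

Q₀ = 9.5122e-05 vs Keq = 0.03486 ⇒ Q<K, forward
Step 1:
                    L           J           C
  Initial       1.548      0.2336     0.04352
  Change      -0.1992     -0.0664      0.1992
  Equil         1.349      0.1672      0.2427
  solve Keq expr → x = 0.0664; check Q = 0.03486
Then change container volume by factor 1.25 (V_new/V_old).
Step 2:
                    L           J           C
  Initial       1.079      0.1338      0.1942
  Change      0.01057    0.003523    -0.01057
  Equil          1.09      0.1373      0.1836
  solve Keq expr → x = -0.003523; check Q = 0.03486
Then change container volume by factor 0.5 (V_new/V_old).
Step 3:
                    L           J           C
  Initial       2.179      0.2746      0.3672
  Change     -0.06823    -0.02274     0.06823
  Equil         2.111      0.2518      0.4355
  solve Keq expr → x = 0.02274; check Q = 0.03486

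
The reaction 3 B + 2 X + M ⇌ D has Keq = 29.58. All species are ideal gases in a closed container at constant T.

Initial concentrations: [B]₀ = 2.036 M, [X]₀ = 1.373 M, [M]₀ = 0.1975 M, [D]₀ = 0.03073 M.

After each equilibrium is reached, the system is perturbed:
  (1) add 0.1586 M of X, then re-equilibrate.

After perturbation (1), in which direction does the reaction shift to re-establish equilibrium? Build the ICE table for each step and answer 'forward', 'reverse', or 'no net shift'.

Q₀ = 0.00978 vs Keq = 29.58 ⇒ Q<K, forward
Step 1:
                   B          X          M          D
  I            2.036      1.373     0.1975    0.03073
  C          -0.5848    -0.3898    -0.1949     0.1949
  E            1.451     0.9832   0.002582     0.2256
  solve Keq expr → x = 0.1949; check Q = 29.58
Then add 0.1586 M of X.
Step 2:
                   B          X          M          D
  I            1.451      1.142   0.002582     0.2256
  C         -0.00195    -0.0013 -6.4983e-04 6.4983e-04
  E            1.449       1.14   0.001932     0.2263
  solve Keq expr → x = 6.4983e-04; check Q = 29.58

Direction: forward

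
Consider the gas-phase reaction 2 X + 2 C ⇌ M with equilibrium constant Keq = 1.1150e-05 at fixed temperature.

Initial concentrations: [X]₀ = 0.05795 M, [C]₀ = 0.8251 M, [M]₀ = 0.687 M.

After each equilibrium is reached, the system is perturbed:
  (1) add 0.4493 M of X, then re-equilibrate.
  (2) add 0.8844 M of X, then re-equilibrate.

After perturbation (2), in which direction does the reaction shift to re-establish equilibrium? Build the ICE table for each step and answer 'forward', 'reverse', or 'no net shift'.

Q₀ = 300.5 vs Keq = 1.1150e-05 ⇒ Q>K, reverse
Step 1:
                  X         C         M
  init      0.05795    0.8251     0.687
  Δ           1.374     1.374   -0.6869
  eq          1.432     2.199 1.1051e-04
  solve Keq expr → x = -0.6869; check Q = 1.1150e-05
Then add 0.4493 M of X.
Step 2:
                  X         C         M
  init        1.881     2.199 1.1051e-04
  Δ       -1.6036e-04 -1.6036e-04 8.0182e-05
  eq          1.881     2.199 1.9069e-04
  solve Keq expr → x = 8.0182e-05; check Q = 1.1150e-05
Then add 0.8844 M of X.
Step 3:
                  X         C         M
  init        2.765     2.199 1.9069e-04
  Δ       -4.4239e-04 -4.4239e-04 2.2119e-04
  eq          2.765     2.198 4.1188e-04
  solve Keq expr → x = 2.2119e-04; check Q = 1.1150e-05

Direction: forward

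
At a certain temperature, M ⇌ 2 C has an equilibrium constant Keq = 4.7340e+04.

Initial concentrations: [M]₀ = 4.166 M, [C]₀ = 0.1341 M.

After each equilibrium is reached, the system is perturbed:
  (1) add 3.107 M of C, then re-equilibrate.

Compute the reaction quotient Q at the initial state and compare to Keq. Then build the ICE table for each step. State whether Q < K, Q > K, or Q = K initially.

Q₀ = 0.004317 vs Keq = 4.7340e+04 ⇒ Q<K, forward
Step 1:
                    M           C
  init          4.166      0.1341
  Δ            -4.164       8.329
  eq         0.001513       8.463
  solve Keq expr → x = 4.164; check Q = 4.7340e+04
Then add 3.107 M of C.
Step 2:
                    M           C
  init       0.001513       11.57
  Δ          0.001314   -0.002627
  eq         0.002826       11.57
  solve Keq expr → x = -0.001314; check Q = 4.7340e+04

Q₀ = 0.004317; Q < K (proceeds forward)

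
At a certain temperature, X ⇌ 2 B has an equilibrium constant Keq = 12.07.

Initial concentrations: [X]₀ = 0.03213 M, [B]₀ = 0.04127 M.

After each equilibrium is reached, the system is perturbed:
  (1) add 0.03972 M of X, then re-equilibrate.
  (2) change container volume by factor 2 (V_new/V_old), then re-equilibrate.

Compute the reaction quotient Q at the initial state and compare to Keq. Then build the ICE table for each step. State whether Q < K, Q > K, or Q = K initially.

Q₀ = 0.05301; Q < K (proceeds forward)

Q₀ = 0.05301 vs Keq = 12.07 ⇒ Q<K, forward
Step 1:
                  X         B
  init      0.03213   0.04127
  Δ        -0.03124   0.06248
  eq      8.9174e-04    0.1037
  solve Keq expr → x = 0.03124; check Q = 12.07
Then add 0.03972 M of X.
Step 2:
                  X         B
  init      0.04061    0.1037
  Δ        -0.03794   0.07588
  eq       0.002673    0.1796
  solve Keq expr → x = 0.03794; check Q = 12.07
Then change container volume by factor 2 (V_new/V_old).
Step 3:
                  X         B
  init     0.001337   0.08981
  Δ       -6.4883e-04  0.001298
  eq      6.8773e-04   0.09111
  solve Keq expr → x = 6.4883e-04; check Q = 12.07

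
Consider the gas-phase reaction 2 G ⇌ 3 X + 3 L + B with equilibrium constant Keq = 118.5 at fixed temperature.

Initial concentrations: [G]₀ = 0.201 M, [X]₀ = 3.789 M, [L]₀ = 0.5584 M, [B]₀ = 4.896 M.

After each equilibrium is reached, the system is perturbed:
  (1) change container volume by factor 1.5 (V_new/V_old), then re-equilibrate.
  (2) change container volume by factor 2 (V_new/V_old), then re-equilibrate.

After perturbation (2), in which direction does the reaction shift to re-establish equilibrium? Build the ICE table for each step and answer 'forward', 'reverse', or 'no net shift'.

Q₀ = 1148 vs Keq = 118.5 ⇒ Q>K, reverse
Step 1:
                  G         X         L         B
  I           0.201     3.789    0.5584     4.896
  C          0.1204   -0.1807   -0.1807  -0.06022
  E          0.3214     3.608    0.3777     4.836
  solve Keq expr → x = -0.06022; check Q = 118.5
Then change container volume by factor 1.5 (V_new/V_old).
Step 2:
                  G         X         L         B
  I          0.2143     2.406    0.2518     3.224
  C        -0.07182    0.1077    0.1077   0.03591
  E          0.1425     2.513    0.3596      3.26
  solve Keq expr → x = 0.03591; check Q = 118.5
Then change container volume by factor 2 (V_new/V_old).
Step 3:
                  G         X         L         B
  I         0.07124     1.257    0.1798      1.63
  C        -0.04831   0.07246   0.07246   0.02415
  E         0.02293     1.329    0.2522     1.654
  solve Keq expr → x = 0.02415; check Q = 118.5

Direction: forward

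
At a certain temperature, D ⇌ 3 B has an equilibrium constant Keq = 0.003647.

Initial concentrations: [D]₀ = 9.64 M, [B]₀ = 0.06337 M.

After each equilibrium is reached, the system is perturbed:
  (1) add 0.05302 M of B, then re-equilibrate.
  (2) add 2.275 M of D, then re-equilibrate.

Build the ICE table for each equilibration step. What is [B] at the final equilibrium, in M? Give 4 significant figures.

[B]_eq = 0.3508 M

Q₀ = 2.6398e-05 vs Keq = 0.003647 ⇒ Q<K, forward
Step 1:
                   D          B
  I             9.64    0.06337
  C         -0.08774     0.2632
  E            9.552     0.3266
  solve Keq expr → x = 0.08774; check Q = 0.003647
Then add 0.05302 M of B.
Step 2:
                   D          B
  I            9.552     0.3796
  C          0.01761   -0.05282
  E             9.57     0.3268
  solve Keq expr → x = -0.01761; check Q = 0.003647
Then add 2.275 M of D.
Step 3:
                   D          B
  I            11.84     0.3268
  C           -0.008      0.024
  E            11.84     0.3508
  solve Keq expr → x = 0.008; check Q = 0.003647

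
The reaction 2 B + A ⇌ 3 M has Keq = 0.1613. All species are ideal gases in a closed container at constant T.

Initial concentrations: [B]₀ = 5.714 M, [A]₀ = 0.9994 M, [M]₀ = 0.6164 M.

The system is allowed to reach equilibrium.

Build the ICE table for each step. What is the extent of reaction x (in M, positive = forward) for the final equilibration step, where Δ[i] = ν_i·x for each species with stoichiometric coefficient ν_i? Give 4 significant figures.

x = 0.2797 M

Q₀ = 0.007177 vs Keq = 0.1613 ⇒ Q<K, forward
Step 1:
                  B         A         M
  I           5.714    0.9994    0.6164
  C         -0.5595   -0.2797    0.8392
  E           5.155    0.7197     1.456
  solve Keq expr → x = 0.2797; check Q = 0.1613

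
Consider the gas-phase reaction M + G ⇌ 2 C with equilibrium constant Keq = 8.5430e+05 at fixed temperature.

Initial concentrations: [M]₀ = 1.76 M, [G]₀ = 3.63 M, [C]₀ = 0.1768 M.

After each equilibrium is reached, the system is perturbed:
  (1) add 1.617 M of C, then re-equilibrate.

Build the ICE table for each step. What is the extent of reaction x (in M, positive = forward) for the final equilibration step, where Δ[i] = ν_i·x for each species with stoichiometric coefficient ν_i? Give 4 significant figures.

x = -9.1201e-06 M

Q₀ = 0.004893 vs Keq = 8.5430e+05 ⇒ Q<K, forward
Step 1:
                  M         G         C
  Initial      1.76      3.63    0.1768
  Change      -1.76     -1.76      3.52
  Equil   8.5545e-06      1.87     3.697
  solve Keq expr → x = 1.76; check Q = 8.5430e+05
Then add 1.617 M of C.
Step 2:
                  M         G         C
  Initial 8.5545e-06      1.87     5.314
  Change  9.1201e-06 9.1201e-06 -1.8240e-05
  Equil   1.7675e-05      1.87     5.314
  solve Keq expr → x = -9.1201e-06; check Q = 8.5430e+05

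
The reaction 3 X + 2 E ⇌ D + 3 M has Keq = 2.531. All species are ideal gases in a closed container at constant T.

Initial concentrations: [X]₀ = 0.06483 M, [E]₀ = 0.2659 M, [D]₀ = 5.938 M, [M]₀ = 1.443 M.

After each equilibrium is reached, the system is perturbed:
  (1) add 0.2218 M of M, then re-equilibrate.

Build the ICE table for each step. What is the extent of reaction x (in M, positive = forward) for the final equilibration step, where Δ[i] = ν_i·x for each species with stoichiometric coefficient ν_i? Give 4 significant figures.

x = -0.03611 M

Q₀ = 9.2614e+05 vs Keq = 2.531 ⇒ Q>K, reverse
Step 1:
                    X           E           D           M
  Initial     0.06483      0.2659       5.938       1.443
  Change       0.8369       0.558      -0.279     -0.8369
  Equil        0.9018      0.8239       5.659      0.6061
  solve Keq expr → x = -0.279; check Q = 2.531
Then add 0.2218 M of M.
Step 2:
                    X           E           D           M
  Initial      0.9018      0.8239       5.659      0.8279
  Change       0.1083     0.07222    -0.03611     -0.1083
  Equil          1.01      0.8961       5.623      0.7195
  solve Keq expr → x = -0.03611; check Q = 2.531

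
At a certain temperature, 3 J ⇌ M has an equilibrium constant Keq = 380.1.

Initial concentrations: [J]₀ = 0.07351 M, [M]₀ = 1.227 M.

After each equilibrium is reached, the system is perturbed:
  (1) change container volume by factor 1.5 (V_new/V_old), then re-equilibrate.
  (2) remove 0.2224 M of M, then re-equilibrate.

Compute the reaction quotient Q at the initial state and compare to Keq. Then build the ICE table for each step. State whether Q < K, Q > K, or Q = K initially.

Q₀ = 3089 vs Keq = 380.1 ⇒ Q>K, reverse
Step 1:
                    J           M
  I           0.07351       1.227
  C           0.07329    -0.02443
  E            0.1468       1.203
  solve Keq expr → x = -0.02443; check Q = 380.1
Then change container volume by factor 1.5 (V_new/V_old).
Step 2:
                    J           M
  I           0.09787      0.8017
  C           0.02984   -0.009948
  E            0.1277      0.7918
  solve Keq expr → x = -0.009948; check Q = 380.1
Then remove 0.2224 M of M.
Step 3:
                    J           M
  I            0.1277      0.5694
  C            -0.013    0.004335
  E            0.1147      0.5737
  solve Keq expr → x = 0.004335; check Q = 380.1

Q₀ = 3089; Q > K (proceeds reverse)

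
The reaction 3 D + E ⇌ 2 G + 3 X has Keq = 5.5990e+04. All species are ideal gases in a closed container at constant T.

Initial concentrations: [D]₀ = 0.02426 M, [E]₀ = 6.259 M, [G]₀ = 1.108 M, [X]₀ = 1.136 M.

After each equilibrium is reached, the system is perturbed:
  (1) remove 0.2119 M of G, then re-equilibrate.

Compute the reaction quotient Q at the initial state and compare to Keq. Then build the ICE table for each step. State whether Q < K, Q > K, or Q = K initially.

Q₀ = 2.0139e+04; Q < K (proceeds forward)

Q₀ = 2.0139e+04 vs Keq = 5.5990e+04 ⇒ Q<K, forward
Step 1:
                   D          E          G          X
  I          0.02426      6.259      1.108      1.136
  C        -0.006853  -0.002284   0.004569   0.006853
  E          0.01741      6.257      1.113      1.143
  solve Keq expr → x = 0.002284; check Q = 5.5990e+04
Then remove 0.2119 M of G.
Step 2:
                   D          E          G          X
  I          0.01741      6.257     0.9007      1.143
  C         -0.00224 -7.4670e-04   0.001493    0.00224
  E          0.01517      6.256     0.9022      1.145
  solve Keq expr → x = 7.4670e-04; check Q = 5.5990e+04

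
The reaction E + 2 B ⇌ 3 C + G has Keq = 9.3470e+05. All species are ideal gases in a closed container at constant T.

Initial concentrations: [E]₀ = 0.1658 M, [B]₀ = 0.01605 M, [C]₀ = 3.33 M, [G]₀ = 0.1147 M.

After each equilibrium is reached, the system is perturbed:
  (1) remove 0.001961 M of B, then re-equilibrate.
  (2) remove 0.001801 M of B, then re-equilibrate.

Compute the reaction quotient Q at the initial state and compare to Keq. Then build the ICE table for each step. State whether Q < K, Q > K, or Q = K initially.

Q₀ = 9.9166e+04; Q < K (proceeds forward)

Q₀ = 9.9166e+04 vs Keq = 9.3470e+05 ⇒ Q<K, forward
Step 1:
                    E           B           C           G
  Initial      0.1658     0.01605        3.33      0.1147
  Change    -0.005288    -0.01058     0.01587    0.005288
  Equil        0.1605    0.005473       3.346        0.12
  solve Keq expr → x = 0.005288; check Q = 9.3470e+05
Then remove 0.001961 M of B.
Step 2:
                    E           B           C           G
  Initial      0.1605    0.003512       3.346        0.12
  Change   9.5796e-04    0.001916   -0.002874 -9.5796e-04
  Equil        0.1615    0.005428       3.343       0.119
  solve Keq expr → x = -9.5796e-04; check Q = 9.3470e+05
Then remove 0.001801 M of B.
Step 3:
                    E           B           C           G
  Initial      0.1615    0.003627       3.343       0.119
  Change   8.7992e-04     0.00176    -0.00264 -8.7992e-04
  Equil        0.1623    0.005387        3.34      0.1182
  solve Keq expr → x = -8.7992e-04; check Q = 9.3470e+05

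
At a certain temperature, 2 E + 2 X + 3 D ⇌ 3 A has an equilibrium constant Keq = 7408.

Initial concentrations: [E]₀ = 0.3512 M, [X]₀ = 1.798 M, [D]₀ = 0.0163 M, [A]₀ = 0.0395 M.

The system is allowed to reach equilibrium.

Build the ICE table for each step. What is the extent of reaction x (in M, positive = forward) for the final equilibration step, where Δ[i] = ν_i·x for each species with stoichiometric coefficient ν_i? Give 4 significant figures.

Q₀ = 35.69 vs Keq = 7408 ⇒ Q<K, forward
Step 1:
                  E         X         D         A
  Initial    0.3512     1.798    0.0163    0.0395
  Change  -0.008399 -0.008399   -0.0126    0.0126
  Equil      0.3428      1.79  0.003702    0.0521
  solve Keq expr → x = 0.004199; check Q = 7408

x = 0.004199 M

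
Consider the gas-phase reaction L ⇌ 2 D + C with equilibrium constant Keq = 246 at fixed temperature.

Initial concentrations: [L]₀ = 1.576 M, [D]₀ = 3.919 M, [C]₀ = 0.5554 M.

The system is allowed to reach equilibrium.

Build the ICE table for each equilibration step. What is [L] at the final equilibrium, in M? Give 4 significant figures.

[L]_eq = 0.3086 M

Q₀ = 5.413 vs Keq = 246 ⇒ Q<K, forward
Step 1:
                    L           D           C
  Initial       1.576       3.919      0.5554
  Change       -1.267       2.535       1.267
  Equil        0.3086       6.454       1.823
  solve Keq expr → x = 1.267; check Q = 246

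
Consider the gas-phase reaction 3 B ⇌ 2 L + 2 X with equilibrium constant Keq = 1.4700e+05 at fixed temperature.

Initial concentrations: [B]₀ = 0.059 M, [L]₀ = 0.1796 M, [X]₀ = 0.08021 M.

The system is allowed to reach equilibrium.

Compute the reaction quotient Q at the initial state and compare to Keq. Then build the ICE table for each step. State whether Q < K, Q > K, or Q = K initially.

Q₀ = 1.01; Q < K (proceeds forward)

Q₀ = 1.01 vs Keq = 1.4700e+05 ⇒ Q<K, forward
Step 1:
                   B          L          X
  init         0.059     0.1796    0.08021
  Δ         -0.05735    0.03823    0.03823
  eq        0.001654     0.2178     0.1184
  solve Keq expr → x = 0.01912; check Q = 1.4700e+05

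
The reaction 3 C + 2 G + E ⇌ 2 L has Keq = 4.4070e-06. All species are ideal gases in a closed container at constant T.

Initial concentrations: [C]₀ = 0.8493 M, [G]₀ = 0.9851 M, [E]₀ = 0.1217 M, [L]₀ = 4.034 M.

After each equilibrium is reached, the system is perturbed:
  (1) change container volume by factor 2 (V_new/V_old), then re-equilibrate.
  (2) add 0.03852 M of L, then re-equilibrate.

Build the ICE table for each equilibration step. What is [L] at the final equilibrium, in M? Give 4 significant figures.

[L]_eq = 0.03507 M

Q₀ = 224.9 vs Keq = 4.4070e-06 ⇒ Q>K, reverse
Step 1:
                    C           G           E           L
  I            0.8493      0.9851      0.1217       4.034
  C             5.693       3.795       1.898      -3.795
  E             6.542        4.78       2.019      0.2386
  solve Keq expr → x = -1.898; check Q = 4.4070e-06
Then change container volume by factor 2 (V_new/V_old).
Step 2:
                    C           G           E           L
  I             3.271        2.39        1.01      0.1193
  C            0.1288     0.08589     0.04294    -0.08589
  E               3.4       2.476       1.053     0.03343
  solve Keq expr → x = -0.04294; check Q = 4.4070e-06
Then add 0.03852 M of L.
Step 3:
                    C           G           E           L
  I               3.4       2.476       1.053     0.07195
  C           0.05533     0.03689     0.01844    -0.03689
  E             3.455       2.513       1.071     0.03507
  solve Keq expr → x = -0.01844; check Q = 4.4070e-06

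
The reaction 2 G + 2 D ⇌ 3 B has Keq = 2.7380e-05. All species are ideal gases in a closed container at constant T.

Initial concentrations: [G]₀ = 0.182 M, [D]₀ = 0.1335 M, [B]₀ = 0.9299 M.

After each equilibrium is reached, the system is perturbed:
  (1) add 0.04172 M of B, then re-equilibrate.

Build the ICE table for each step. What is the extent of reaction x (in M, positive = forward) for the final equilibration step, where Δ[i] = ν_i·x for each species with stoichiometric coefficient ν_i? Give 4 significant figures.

Q₀ = 1362 vs Keq = 2.7380e-05 ⇒ Q>K, reverse
Step 1:
                  G         D         B
  init        0.182    0.1335    0.9299
  Δ          0.6059    0.6059   -0.9089
  eq         0.7879    0.7394   0.02102
  solve Keq expr → x = -0.303; check Q = 2.7380e-05
Then add 0.04172 M of B.
Step 2:
                  G         D         B
  init       0.7879    0.7394   0.06274
  Δ         0.02714   0.02714  -0.04072
  eq         0.8151    0.7666   0.02203
  solve Keq expr → x = -0.01357; check Q = 2.7380e-05

x = -0.01357 M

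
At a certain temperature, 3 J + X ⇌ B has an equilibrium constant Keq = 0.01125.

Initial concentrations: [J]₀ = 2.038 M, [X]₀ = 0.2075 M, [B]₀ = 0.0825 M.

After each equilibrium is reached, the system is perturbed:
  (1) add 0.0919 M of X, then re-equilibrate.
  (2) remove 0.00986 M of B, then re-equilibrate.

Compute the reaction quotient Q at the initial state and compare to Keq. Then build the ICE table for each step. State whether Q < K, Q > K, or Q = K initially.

Q₀ = 0.04697 vs Keq = 0.01125 ⇒ Q>K, reverse
Step 1:
                  J         X         B
  Initial     2.038    0.2075    0.0825
  Change     0.1552   0.05173  -0.05173
  Equil       2.193    0.2592   0.03077
  solve Keq expr → x = -0.05173; check Q = 0.01125
Then add 0.0919 M of X.
Step 2:
                  J         X         B
  Initial     2.193    0.3511   0.03077
  Change   -0.02549 -0.008497  0.008497
  Equil       2.168    0.3426   0.03926
  solve Keq expr → x = 0.008497; check Q = 0.01125
Then remove 0.00986 M of B.
Step 3:
                  J         X         B
  Initial     2.168    0.3426    0.0294
  Change   -0.02325  -0.00775   0.00775
  Equil       2.144    0.3349   0.03715
  solve Keq expr → x = 0.00775; check Q = 0.01125

Q₀ = 0.04697; Q > K (proceeds reverse)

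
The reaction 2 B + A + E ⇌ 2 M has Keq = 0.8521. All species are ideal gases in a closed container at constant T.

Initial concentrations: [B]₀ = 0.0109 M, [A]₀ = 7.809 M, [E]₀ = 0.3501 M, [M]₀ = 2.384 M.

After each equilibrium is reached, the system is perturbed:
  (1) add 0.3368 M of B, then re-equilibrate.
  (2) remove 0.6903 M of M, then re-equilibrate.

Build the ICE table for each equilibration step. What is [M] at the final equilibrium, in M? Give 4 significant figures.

Q₀ = 1.7497e+04 vs Keq = 0.8521 ⇒ Q>K, reverse
Step 1:
                   B          A          E          M
  init        0.0109      7.809     0.3501      2.384
  Δ           0.7301     0.3651     0.3651    -0.7301
  eq           0.741      8.174     0.7152      1.654
  solve Keq expr → x = -0.3651; check Q = 0.8521
Then add 0.3368 M of B.
Step 2:
                   B          A          E          M
  init         1.078      8.174     0.7152      1.654
  Δ          -0.1876   -0.09378   -0.09378     0.1876
  eq          0.8903       8.08     0.6214      1.841
  solve Keq expr → x = 0.09378; check Q = 0.8521
Then remove 0.6903 M of M.
Step 3:
                   B          A          E          M
  init        0.8903       8.08     0.6214      1.151
  Δ          -0.1856   -0.09278   -0.09278     0.1856
  eq          0.7047      7.988     0.5286      1.337
  solve Keq expr → x = 0.09278; check Q = 0.8521

[M]_eq = 1.337 M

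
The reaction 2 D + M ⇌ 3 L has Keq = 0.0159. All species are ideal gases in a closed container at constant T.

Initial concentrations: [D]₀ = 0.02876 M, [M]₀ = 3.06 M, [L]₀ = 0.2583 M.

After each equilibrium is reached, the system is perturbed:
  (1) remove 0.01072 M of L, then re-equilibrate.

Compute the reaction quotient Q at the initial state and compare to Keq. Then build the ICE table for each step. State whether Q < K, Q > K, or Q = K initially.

Q₀ = 6.809; Q > K (proceeds reverse)

Q₀ = 6.809 vs Keq = 0.0159 ⇒ Q>K, reverse
Step 1:
                   D          M          L
  init       0.02876       3.06     0.2583
  Δ           0.1074     0.0537    -0.1611
  eq          0.1362      3.114    0.09719
  solve Keq expr → x = -0.0537; check Q = 0.0159
Then remove 0.01072 M of L.
Step 2:
                   D          M          L
  init        0.1362      3.114    0.08647
  Δ        -0.005403  -0.002701   0.008104
  eq          0.1308      3.111    0.09457
  solve Keq expr → x = 0.002701; check Q = 0.0159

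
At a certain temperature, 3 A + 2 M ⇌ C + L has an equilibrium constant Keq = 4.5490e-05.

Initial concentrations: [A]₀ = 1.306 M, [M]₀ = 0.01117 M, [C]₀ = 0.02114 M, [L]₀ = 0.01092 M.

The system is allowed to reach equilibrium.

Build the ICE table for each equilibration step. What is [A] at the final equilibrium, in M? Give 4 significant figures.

Q₀ = 0.8306 vs Keq = 4.5490e-05 ⇒ Q>K, reverse
Step 1:
                   A          M          C          L
  init         1.306    0.01117    0.02114    0.01092
  Δ          0.03273    0.02182   -0.01091   -0.01091
  eq           1.339    0.03299    0.01023 1.1607e-05
  solve Keq expr → x = -0.01091; check Q = 4.5490e-05

[A]_eq = 1.339 M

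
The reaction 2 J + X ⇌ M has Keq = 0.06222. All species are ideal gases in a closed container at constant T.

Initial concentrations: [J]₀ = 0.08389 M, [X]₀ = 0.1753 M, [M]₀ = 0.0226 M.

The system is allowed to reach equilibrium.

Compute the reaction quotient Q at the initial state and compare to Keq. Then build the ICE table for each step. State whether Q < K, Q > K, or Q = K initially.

Q₀ = 18.32 vs Keq = 0.06222 ⇒ Q>K, reverse
Step 1:
                  J         X         M
  Initial   0.08389    0.1753    0.0226
  Change    0.04479    0.0224   -0.0224
  Equil      0.1287    0.1977 2.0369e-04
  solve Keq expr → x = -0.0224; check Q = 0.06222

Q₀ = 18.32; Q > K (proceeds reverse)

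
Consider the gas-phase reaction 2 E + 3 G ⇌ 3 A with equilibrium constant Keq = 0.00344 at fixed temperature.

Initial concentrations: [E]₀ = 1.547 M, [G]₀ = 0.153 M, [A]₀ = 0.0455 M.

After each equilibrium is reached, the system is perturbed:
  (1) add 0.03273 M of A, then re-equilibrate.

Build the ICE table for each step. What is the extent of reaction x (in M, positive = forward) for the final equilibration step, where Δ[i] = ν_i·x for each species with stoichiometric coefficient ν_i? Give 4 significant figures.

Q₀ = 0.01099 vs Keq = 0.00344 ⇒ Q>K, reverse
Step 1:
                  E         G         A
  init        1.547     0.153    0.0455
  Δ        0.008038   0.01206  -0.01206
  eq          1.555    0.1651   0.03344
  solve Keq expr → x = -0.004019; check Q = 0.00344
Then add 0.03273 M of A.
Step 2:
                  E         G         A
  init        1.555    0.1651   0.06617
  Δ         0.01798   0.02697  -0.02697
  eq          1.573     0.192   0.03921
  solve Keq expr → x = -0.008989; check Q = 0.00344

x = -0.008989 M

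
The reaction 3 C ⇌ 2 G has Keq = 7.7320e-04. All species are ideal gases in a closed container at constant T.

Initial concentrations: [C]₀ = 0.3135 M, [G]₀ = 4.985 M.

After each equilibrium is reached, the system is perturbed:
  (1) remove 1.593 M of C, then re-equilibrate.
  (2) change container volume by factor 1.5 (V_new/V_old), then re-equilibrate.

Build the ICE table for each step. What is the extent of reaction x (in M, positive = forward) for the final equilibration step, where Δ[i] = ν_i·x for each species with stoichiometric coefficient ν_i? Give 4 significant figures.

x = -0.02031 M

Q₀ = 806.5 vs Keq = 7.7320e-04 ⇒ Q>K, reverse
Step 1:
                   C          G
  init        0.3135      4.985
  Δ            6.702     -4.468
  eq           7.016     0.5167
  solve Keq expr → x = -2.234; check Q = 7.7320e-04
Then remove 1.593 M of C.
Step 2:
                   C          G
  init         5.423     0.5167
  Δ           0.2165    -0.1443
  eq           5.639     0.3724
  solve Keq expr → x = -0.07217; check Q = 7.7320e-04
Then change container volume by factor 1.5 (V_new/V_old).
Step 3:
                   C          G
  init          3.76     0.2483
  Δ          0.06092   -0.04061
  eq           3.821     0.2076
  solve Keq expr → x = -0.02031; check Q = 7.7320e-04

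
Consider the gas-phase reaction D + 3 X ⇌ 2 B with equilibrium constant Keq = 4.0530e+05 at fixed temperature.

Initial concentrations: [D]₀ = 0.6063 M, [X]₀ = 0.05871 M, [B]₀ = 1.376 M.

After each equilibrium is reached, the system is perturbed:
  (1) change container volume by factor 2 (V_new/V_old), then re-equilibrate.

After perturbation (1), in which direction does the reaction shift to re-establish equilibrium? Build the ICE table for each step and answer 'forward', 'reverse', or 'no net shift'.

Direction: reverse

Q₀ = 1.5432e+04 vs Keq = 4.0530e+05 ⇒ Q<K, forward
Step 1:
                   D          X          B
  Initial     0.6063    0.05871      1.376
  Change    -0.01286   -0.03857    0.02571
  Equil       0.5934    0.02014      1.402
  solve Keq expr → x = 0.01286; check Q = 4.0530e+05
Then change container volume by factor 2 (V_new/V_old).
Step 2:
                   D          X          B
  Initial     0.2967    0.01007     0.7009
  Change     0.00194   0.005821  -0.003881
  Equil       0.2987    0.01589      0.697
  solve Keq expr → x = -0.00194; check Q = 4.0530e+05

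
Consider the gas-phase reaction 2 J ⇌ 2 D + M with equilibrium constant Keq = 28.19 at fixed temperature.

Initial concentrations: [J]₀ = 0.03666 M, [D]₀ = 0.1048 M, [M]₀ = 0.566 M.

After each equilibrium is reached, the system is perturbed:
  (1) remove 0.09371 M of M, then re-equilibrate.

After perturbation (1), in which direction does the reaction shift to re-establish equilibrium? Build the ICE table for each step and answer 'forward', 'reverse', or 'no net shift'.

Direction: forward

Q₀ = 4.625 vs Keq = 28.19 ⇒ Q<K, forward
Step 1:
                  J         D         M
  Initial   0.03666    0.1048     0.566
  Change   -0.01898   0.01898  0.009488
  Equil     0.01768    0.1238    0.5755
  solve Keq expr → x = 0.009488; check Q = 28.19
Then remove 0.09371 M of M.
Step 2:
                  J         D         M
  Initial   0.01768    0.1238    0.4818
  Change   -0.00132   0.00132 6.6002e-04
  Equil     0.01636    0.1251    0.4824
  solve Keq expr → x = 6.6002e-04; check Q = 28.19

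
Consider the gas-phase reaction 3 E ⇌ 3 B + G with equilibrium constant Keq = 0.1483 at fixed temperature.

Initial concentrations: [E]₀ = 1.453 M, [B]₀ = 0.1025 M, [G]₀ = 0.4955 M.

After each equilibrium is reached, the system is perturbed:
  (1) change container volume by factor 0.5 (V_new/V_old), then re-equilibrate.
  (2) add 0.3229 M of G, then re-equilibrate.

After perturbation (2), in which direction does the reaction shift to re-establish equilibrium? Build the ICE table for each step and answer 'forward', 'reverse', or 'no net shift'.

Direction: reverse

Q₀ = 1.7395e-04 vs Keq = 0.1483 ⇒ Q<K, forward
Step 1:
                    E           B           G
  init          1.453      0.1025      0.4955
  Δ           -0.4861      0.4861       0.162
  eq           0.9669      0.5886      0.6575
  solve Keq expr → x = 0.162; check Q = 0.1483
Then change container volume by factor 0.5 (V_new/V_old).
Step 2:
                    E           B           G
  init          1.934       1.177       1.315
  Δ            0.1546     -0.1546    -0.05154
  eq            2.088       1.023       1.264
  solve Keq expr → x = -0.05154; check Q = 0.1483
Then add 0.3229 M of G.
Step 3:
                    E           B           G
  init          2.088       1.023       1.586
  Δ           0.04907    -0.04907    -0.01636
  eq            2.138      0.9735        1.57
  solve Keq expr → x = -0.01636; check Q = 0.1483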